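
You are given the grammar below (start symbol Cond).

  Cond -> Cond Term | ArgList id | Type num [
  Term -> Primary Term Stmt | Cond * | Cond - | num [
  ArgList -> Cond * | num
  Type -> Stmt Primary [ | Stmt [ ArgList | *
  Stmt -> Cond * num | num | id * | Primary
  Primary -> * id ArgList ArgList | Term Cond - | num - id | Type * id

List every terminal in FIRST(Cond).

From Cond -> Cond Term: add FIRST(Cond) = { *, id, num }.
From Cond -> ArgList id: add FIRST(ArgList) = { *, id, num }.
From Cond -> Type num [: add FIRST(Type) = { *, id, num }.
Union: FIRST(Cond) = { *, id, num }.

{ *, id, num }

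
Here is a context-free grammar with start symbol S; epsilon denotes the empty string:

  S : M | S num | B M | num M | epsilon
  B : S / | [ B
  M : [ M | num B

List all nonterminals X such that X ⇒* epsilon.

Directly nullable (have an epsilon-production): S.
No other nonterminal has a production whose RHS symbols are all nullable.

{ S }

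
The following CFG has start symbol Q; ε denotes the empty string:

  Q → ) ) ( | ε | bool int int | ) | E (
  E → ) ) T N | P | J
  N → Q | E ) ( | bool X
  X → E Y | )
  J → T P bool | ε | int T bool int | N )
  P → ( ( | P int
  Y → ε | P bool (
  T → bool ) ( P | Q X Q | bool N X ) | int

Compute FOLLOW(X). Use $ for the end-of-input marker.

{ (, ), bool, int }

In N → bool X: X is at the end, add FOLLOW(N) = { (, ), bool, int }.
In T → Q X Q: add FIRST(Q)\{ε} = { (, ), bool, int }.
  Since Q is nullable, also add FOLLOW(T) = { (, ), bool, int }.
In T → bool N X ): add FIRST()) = { ) }.
Union: FOLLOW(X) = { (, ), bool, int }.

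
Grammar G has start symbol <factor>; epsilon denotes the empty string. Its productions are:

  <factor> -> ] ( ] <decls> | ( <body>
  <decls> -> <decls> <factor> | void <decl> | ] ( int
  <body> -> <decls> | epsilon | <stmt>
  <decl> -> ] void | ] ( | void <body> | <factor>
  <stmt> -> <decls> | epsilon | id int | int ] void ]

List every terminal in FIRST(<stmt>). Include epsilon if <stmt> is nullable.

From <stmt> -> <decls>: add FIRST(<decls>) = { ], void }.
<stmt> -> epsilon contributes epsilon.
<stmt> -> id int contributes {id}.
<stmt> -> int ] void ] contributes {int}.
Union: FIRST(<stmt>) = { ], id, int, void, epsilon }.

{ ], id, int, void, epsilon }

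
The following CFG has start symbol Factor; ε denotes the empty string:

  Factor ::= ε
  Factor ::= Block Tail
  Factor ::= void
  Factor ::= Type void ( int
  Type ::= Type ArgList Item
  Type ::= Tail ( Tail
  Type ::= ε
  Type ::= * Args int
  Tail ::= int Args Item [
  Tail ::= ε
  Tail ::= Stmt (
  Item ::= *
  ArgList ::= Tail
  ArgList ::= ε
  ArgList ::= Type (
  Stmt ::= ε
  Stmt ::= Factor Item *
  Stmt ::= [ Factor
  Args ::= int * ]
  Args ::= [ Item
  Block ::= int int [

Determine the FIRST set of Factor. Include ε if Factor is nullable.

{ (, *, [, int, void, ε }

Factor ::= ε contributes ε.
From Factor ::= Block Tail: add FIRST(Block) = { int }.
Factor ::= void contributes {void}.
From Factor ::= Type void ( int: Type nullable, take FIRST(Type) ∪ {void} = { (, *, [, int, void }.
Union: FIRST(Factor) = { (, *, [, int, void, ε }.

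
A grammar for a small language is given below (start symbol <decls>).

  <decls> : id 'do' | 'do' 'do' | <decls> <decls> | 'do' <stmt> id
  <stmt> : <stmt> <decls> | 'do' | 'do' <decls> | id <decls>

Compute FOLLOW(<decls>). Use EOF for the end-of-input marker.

<decls> is the start symbol, so EOF ∈ FOLLOW(<decls>).
In <decls> : <decls> <decls>: add FIRST(<decls>) = { 'do', id }.
In <decls> : <decls> <decls>: <decls> is at the end, add FOLLOW(<decls>) = { EOF, 'do', id }.
In <stmt> : <stmt> <decls>: <decls> is at the end, add FOLLOW(<stmt>) = { 'do', id }.
In <stmt> : 'do' <decls>: <decls> is at the end, add FOLLOW(<stmt>) = { 'do', id }.
In <stmt> : id <decls>: <decls> is at the end, add FOLLOW(<stmt>) = { 'do', id }.
Union: FOLLOW(<decls>) = { EOF, 'do', id }.

{ EOF, 'do', id }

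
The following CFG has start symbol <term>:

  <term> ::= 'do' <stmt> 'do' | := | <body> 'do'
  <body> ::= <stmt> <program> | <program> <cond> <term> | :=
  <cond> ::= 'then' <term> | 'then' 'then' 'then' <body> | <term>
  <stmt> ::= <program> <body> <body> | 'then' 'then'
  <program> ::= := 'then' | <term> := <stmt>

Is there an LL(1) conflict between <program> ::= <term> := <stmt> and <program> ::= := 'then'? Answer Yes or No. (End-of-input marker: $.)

Yes

FIRST(<term> := <stmt>) = { 'do', 'then', := } and FIRST(:= 'then') = { := }.
Both contain :=, so the two alternatives are not disjoint — LL(1) conflict.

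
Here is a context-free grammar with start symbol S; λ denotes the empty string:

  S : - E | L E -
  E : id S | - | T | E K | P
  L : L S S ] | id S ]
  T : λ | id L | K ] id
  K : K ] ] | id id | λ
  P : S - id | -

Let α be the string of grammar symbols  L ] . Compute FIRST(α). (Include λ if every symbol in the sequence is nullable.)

{ id }

Add FIRST(L) = { id }; L is not nullable, stop.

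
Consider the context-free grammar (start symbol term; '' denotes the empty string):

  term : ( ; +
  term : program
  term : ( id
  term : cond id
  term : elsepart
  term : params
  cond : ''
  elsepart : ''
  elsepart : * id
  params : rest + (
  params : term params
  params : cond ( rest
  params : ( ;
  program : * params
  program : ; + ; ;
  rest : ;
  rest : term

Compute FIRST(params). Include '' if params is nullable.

{ (, *, +, ;, id }

From params : rest + (: rest nullable, take FIRST(rest) ∪ {+} = { (, *, +, ;, id }.
From params : term params: term nullable, take FIRST(term) ∪ FIRST(params) = { (, *, +, ;, id }.
From params : cond ( rest: cond nullable, take FIRST(cond) ∪ {(} = { ( }.
params : ( ; contributes {(}.
Union: FIRST(params) = { (, *, +, ;, id }.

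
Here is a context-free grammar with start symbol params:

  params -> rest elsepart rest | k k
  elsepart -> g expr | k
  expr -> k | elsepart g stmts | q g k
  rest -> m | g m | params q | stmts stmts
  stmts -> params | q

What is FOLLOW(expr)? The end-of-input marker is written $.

In elsepart -> g expr: expr is at the end, add FOLLOW(elsepart) = { g, k, m, q }.
Union: FOLLOW(expr) = { g, k, m, q }.

{ g, k, m, q }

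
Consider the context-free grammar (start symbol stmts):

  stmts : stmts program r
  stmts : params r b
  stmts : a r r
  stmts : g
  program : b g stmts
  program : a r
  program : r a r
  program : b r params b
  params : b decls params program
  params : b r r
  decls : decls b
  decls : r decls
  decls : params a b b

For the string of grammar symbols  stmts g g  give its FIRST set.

{ a, b, g }

Add FIRST(stmts) = { a, b, g }; stmts is not nullable, stop.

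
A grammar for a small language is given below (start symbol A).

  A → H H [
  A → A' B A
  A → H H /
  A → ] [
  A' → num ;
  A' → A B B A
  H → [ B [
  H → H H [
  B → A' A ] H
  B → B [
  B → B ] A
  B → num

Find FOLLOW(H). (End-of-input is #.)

In A → H H [: add FIRST(H [) = { [ }.
In A → H H [: add FIRST([) = { [ }.
In A → H H /: add FIRST(H /) = { [ }.
In A → H H /: add FIRST(/) = { / }.
In H → H H [: add FIRST(H [) = { [ }.
In H → H H [: add FIRST([) = { [ }.
In B → A' A ] H: H is at the end, add FOLLOW(B) = { [, ], num }.
Union: FOLLOW(H) = { /, [, ], num }.

{ /, [, ], num }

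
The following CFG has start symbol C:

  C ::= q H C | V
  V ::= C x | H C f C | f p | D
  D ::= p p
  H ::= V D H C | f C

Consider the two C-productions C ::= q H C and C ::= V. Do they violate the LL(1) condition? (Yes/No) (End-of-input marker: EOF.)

Yes

FIRST(q H C) = { q } and FIRST(V) = { f, p, q }.
Both contain q, so the two alternatives are not disjoint — LL(1) conflict.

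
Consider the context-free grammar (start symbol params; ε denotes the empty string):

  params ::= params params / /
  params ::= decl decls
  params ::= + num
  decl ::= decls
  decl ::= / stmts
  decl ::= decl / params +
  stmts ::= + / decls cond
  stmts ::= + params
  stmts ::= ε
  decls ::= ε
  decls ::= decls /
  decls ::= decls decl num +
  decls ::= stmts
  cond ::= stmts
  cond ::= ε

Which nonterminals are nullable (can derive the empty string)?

Directly nullable (have an ε-production): stmts, decls, cond.
decl ::= decls with every symbol nullable, so decl is nullable.
params ::= decl decls with every symbol nullable, so params is nullable.

{ cond, decl, decls, params, stmts }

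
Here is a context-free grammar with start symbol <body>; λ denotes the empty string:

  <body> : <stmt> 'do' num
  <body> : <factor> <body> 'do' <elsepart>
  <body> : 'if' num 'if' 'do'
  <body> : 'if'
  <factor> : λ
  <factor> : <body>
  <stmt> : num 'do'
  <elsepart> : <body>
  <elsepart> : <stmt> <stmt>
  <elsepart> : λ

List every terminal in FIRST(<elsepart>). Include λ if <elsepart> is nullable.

{ 'if', num, λ }

From <elsepart> : <body>: add FIRST(<body>) = { 'if', num }.
From <elsepart> : <stmt> <stmt>: add FIRST(<stmt>) = { num }.
<elsepart> : λ contributes λ.
Union: FIRST(<elsepart>) = { 'if', num, λ }.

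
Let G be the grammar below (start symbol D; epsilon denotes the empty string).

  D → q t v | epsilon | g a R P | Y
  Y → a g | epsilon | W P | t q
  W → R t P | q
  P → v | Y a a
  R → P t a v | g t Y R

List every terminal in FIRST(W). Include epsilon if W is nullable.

{ a, g, q, t, v }

From W → R t P: add FIRST(R) = { a, g, q, t, v }.
W → q contributes {q}.
Union: FIRST(W) = { a, g, q, t, v }.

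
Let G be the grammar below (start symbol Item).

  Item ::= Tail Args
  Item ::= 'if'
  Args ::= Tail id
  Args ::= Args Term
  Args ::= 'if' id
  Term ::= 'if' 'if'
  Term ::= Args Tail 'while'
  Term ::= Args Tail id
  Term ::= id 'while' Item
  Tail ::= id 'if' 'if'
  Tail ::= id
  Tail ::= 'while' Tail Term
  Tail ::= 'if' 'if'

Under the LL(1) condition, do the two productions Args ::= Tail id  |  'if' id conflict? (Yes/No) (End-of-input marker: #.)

FIRST(Tail id) = { 'if', 'while', id } and FIRST('if' id) = { 'if' }.
Both contain 'if', so the two alternatives are not disjoint — LL(1) conflict.

Yes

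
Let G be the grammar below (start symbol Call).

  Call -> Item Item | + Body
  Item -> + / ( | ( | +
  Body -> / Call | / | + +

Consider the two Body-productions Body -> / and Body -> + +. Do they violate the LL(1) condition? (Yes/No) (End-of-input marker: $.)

No

FIRST(/) = { / } and FIRST(+ +) = { + }.
The FIRST sets are disjoint and neither alternative is nullable — no conflict.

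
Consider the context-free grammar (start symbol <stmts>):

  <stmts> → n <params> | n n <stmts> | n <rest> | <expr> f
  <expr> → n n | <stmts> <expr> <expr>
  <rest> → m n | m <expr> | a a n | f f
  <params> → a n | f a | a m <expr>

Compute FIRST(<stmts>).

<stmts> → n <params> contributes {n}.
<stmts> → n n <stmts> contributes {n}.
<stmts> → n <rest> contributes {n}.
From <stmts> → <expr> f: add FIRST(<expr>) = { n }.
Union: FIRST(<stmts>) = { n }.

{ n }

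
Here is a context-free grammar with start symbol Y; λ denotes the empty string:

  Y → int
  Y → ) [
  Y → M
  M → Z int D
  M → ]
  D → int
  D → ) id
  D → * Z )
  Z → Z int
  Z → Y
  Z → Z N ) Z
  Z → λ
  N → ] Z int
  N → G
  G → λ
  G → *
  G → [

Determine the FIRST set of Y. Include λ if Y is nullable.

Y → int contributes {int}.
Y → ) [ contributes {)}.
From Y → M: add FIRST(M) = { ), *, [, ], int }.
Union: FIRST(Y) = { ), *, [, ], int }.

{ ), *, [, ], int }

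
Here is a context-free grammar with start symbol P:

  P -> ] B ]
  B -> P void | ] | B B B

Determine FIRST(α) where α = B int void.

Add FIRST(B) = { ] }; B is not nullable, stop.

{ ] }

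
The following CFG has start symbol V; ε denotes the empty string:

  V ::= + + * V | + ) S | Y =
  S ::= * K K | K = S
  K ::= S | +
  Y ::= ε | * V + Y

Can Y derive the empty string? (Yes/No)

Y has an ε-production, so Y ⇒ ε.

Yes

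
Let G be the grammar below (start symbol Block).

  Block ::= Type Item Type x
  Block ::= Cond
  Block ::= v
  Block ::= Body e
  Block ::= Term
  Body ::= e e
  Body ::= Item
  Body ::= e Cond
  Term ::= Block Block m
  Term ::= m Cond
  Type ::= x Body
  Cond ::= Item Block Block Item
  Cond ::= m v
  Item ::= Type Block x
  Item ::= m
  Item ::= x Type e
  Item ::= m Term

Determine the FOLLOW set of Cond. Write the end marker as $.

In Block ::= Cond: Cond is at the end, add FOLLOW(Block) = { $, e, m, v, x }.
In Body ::= e Cond: Cond is at the end, add FOLLOW(Body) = { e, m, v, x }.
In Term ::= m Cond: Cond is at the end, add FOLLOW(Term) = { $, e, m, v, x }.
Union: FOLLOW(Cond) = { $, e, m, v, x }.

{ $, e, m, v, x }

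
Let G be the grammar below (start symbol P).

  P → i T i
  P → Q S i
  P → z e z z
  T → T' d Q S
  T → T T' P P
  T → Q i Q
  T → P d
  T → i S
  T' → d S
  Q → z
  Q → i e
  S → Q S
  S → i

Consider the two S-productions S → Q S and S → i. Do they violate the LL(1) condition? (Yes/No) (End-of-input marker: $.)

Yes

FIRST(Q S) = { i, z } and FIRST(i) = { i }.
Both contain i, so the two alternatives are not disjoint — LL(1) conflict.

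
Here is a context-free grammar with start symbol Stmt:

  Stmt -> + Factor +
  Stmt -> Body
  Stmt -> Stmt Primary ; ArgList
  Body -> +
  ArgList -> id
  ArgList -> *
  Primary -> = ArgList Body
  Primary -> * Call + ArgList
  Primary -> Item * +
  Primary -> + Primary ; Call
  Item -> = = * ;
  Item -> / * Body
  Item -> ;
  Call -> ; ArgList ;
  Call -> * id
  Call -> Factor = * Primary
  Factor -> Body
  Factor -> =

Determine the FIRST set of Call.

Call -> ; ArgList ; contributes {;}.
Call -> * id contributes {*}.
From Call -> Factor = * Primary: add FIRST(Factor) = { +, = }.
Union: FIRST(Call) = { *, +, ;, = }.

{ *, +, ;, = }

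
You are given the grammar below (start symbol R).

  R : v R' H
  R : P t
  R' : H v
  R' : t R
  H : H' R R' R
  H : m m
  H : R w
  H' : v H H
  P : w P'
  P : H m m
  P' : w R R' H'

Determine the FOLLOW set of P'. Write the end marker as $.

In P : w P': P' is at the end, add FOLLOW(P) = { t }.
Union: FOLLOW(P') = { t }.

{ t }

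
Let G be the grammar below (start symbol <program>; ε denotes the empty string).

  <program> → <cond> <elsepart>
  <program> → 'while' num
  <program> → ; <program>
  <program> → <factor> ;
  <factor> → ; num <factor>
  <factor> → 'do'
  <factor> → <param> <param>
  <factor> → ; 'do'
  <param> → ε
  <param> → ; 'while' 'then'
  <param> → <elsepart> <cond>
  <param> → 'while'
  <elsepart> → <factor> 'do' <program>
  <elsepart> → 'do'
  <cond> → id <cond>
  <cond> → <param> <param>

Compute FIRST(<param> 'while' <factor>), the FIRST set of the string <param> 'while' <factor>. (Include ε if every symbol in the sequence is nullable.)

{ 'do', 'while', ; }

Add FIRST(<param>)\{ε} = { 'do', 'while', ; }; <param> is nullable, continue.
'while' is a terminal; add {'while'} and stop.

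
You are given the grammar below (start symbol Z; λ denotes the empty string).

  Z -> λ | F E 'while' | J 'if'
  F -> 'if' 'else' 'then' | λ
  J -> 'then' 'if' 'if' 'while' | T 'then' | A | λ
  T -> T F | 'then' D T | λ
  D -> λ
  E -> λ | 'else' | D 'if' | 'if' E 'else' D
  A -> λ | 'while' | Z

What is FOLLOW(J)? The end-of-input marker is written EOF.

In Z -> J 'if': add FIRST('if') = { 'if' }.
Union: FOLLOW(J) = { 'if' }.

{ 'if' }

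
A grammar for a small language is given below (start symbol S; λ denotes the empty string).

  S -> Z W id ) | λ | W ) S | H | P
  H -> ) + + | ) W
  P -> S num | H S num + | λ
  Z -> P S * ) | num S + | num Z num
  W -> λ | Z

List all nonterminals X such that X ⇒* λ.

Directly nullable (have an λ-production): S, P, W.
No other nonterminal has a production whose RHS symbols are all nullable.

{ P, S, W }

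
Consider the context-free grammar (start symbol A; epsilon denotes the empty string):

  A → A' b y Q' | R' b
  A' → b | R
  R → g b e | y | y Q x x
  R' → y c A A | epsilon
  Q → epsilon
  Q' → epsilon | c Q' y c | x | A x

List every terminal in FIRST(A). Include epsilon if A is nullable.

{ b, g, y }

From A → A' b y Q': add FIRST(A') = { b, g, y }.
From A → R' b: R' nullable, take FIRST(R') ∪ {b} = { b, y }.
Union: FIRST(A) = { b, g, y }.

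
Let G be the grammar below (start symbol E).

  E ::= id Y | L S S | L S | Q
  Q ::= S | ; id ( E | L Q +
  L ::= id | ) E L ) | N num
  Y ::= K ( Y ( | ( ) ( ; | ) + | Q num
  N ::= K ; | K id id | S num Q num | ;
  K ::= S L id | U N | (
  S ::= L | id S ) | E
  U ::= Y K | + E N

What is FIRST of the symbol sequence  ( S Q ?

{ ( }

( is a terminal; add {(} and stop.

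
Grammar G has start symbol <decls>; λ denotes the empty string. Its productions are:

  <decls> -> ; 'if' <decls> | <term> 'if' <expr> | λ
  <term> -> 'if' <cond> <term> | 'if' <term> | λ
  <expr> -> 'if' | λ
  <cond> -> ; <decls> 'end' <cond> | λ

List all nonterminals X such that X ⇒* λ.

Directly nullable (have an λ-production): <decls>, <term>, <expr>, <cond>.

{ <cond>, <decls>, <expr>, <term> }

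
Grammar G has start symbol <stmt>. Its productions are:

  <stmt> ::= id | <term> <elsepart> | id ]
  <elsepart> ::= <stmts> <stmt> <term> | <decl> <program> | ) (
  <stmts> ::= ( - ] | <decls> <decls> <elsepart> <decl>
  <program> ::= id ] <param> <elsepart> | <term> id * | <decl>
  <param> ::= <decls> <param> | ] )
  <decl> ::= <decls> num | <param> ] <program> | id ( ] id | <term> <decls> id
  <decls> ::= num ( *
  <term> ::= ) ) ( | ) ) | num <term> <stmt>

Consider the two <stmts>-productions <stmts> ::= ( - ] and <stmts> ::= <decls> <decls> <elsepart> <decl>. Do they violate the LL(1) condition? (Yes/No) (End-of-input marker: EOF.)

FIRST(( - ]) = { ( } and FIRST(<decls> <decls> <elsepart> <decl>) = { num }.
The FIRST sets are disjoint and neither alternative is nullable — no conflict.

No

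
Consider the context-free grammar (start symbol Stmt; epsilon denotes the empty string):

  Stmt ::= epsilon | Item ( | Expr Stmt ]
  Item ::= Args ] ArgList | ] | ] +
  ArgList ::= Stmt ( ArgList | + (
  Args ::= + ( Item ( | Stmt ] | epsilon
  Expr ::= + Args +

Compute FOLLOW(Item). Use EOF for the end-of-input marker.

In Stmt ::= Item (: add FIRST(() = { ( }.
In Args ::= + ( Item (: add FIRST(() = { ( }.
Union: FOLLOW(Item) = { ( }.

{ ( }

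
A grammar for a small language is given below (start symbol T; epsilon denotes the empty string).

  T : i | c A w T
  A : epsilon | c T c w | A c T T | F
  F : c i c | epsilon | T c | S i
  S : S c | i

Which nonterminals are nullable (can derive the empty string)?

Directly nullable (have an epsilon-production): A, F.
No other nonterminal has a production whose RHS symbols are all nullable.

{ A, F }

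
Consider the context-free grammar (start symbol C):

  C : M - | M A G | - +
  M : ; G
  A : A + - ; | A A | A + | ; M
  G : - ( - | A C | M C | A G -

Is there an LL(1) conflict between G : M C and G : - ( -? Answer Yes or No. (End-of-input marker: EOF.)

FIRST(M C) = { ; } and FIRST(- ( -) = { - }.
The FIRST sets are disjoint and neither alternative is nullable — no conflict.

No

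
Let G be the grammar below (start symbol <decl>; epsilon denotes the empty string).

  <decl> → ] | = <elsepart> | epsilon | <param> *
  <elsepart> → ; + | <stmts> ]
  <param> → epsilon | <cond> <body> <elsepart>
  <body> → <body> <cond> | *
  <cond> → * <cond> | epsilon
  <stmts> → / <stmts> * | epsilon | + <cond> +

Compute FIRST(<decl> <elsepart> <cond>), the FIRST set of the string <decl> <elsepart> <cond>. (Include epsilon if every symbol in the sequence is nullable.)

{ *, +, /, ;, =, ] }

Add FIRST(<decl>)\{epsilon} = { *, =, ] }; <decl> is nullable, continue.
Add FIRST(<elsepart>) = { +, /, ;, ] }; <elsepart> is not nullable, stop.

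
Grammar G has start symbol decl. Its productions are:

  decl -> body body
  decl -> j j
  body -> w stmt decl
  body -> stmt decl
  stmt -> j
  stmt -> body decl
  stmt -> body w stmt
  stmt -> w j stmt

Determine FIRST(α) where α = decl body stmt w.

Add FIRST(decl) = { j, w }; decl is not nullable, stop.

{ j, w }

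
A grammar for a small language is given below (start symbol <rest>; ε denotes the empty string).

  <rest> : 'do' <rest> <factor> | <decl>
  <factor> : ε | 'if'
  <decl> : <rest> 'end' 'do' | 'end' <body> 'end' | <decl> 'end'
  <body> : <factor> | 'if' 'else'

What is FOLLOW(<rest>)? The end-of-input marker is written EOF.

{ EOF, 'end', 'if' }

<rest> is the start symbol, so EOF ∈ FOLLOW(<rest>).
In <rest> : 'do' <rest> <factor>: add FIRST(<factor>)\{ε} = { 'if' }.
  Since <factor> is nullable, also add FOLLOW(<rest>) = { EOF, 'end', 'if' }.
In <decl> : <rest> 'end' 'do': add FIRST('end' 'do') = { 'end' }.
Union: FOLLOW(<rest>) = { EOF, 'end', 'if' }.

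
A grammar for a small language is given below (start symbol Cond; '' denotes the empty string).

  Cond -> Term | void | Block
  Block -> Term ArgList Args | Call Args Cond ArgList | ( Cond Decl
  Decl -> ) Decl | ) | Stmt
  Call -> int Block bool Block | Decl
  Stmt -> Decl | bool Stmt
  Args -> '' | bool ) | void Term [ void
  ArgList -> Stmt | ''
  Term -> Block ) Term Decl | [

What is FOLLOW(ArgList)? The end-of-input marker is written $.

In Block -> Term ArgList Args: add FIRST(Args)\{''} = { bool, void }.
  Since Args is nullable, also add FOLLOW(Block) = { $, (, ), [, bool, int, void }.
In Block -> Call Args Cond ArgList: ArgList is at the end, add FOLLOW(Block) = { $, (, ), [, bool, int, void }.
Union: FOLLOW(ArgList) = { $, (, ), [, bool, int, void }.

{ $, (, ), [, bool, int, void }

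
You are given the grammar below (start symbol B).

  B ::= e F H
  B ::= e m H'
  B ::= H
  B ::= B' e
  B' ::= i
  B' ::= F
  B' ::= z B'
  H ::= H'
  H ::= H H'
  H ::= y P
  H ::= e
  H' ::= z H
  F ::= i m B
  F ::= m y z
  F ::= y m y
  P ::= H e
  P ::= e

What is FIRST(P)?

From P ::= H e: add FIRST(H) = { e, y, z }.
P ::= e contributes {e}.
Union: FIRST(P) = { e, y, z }.

{ e, y, z }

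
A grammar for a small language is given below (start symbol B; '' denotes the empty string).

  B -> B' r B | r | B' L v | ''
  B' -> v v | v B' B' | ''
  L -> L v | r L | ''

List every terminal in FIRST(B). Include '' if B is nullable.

{ r, v, '' }

From B -> B' r B: B' nullable, take FIRST(B') ∪ {r} = { r, v }.
B -> r contributes {r}.
From B -> B' L v: B', L nullable, take FIRST(B') ∪ FIRST(L) ∪ {v} = { r, v }.
B -> '' contributes ''.
Union: FIRST(B) = { r, v, '' }.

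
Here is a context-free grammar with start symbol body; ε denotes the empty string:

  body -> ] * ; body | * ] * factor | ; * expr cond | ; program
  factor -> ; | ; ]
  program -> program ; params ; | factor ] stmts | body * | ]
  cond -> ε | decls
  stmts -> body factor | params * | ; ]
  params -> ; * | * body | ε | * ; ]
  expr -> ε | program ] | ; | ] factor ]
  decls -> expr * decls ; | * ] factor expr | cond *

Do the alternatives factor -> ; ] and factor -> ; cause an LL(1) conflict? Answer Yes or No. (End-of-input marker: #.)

Yes

FIRST(; ]) = { ; } and FIRST(;) = { ; }.
Both contain ;, so the two alternatives are not disjoint — LL(1) conflict.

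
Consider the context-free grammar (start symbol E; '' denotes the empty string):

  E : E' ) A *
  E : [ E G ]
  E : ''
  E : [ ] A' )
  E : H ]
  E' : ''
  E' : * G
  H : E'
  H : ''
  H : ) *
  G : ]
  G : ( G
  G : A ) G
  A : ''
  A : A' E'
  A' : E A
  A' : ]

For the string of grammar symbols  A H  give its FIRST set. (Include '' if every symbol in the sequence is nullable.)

{ ), *, [, ], '' }

Add FIRST(A)\{''} = { ), *, [, ] }; A is nullable, continue.
Add FIRST(H)\{''} = { ), * }; H is nullable, continue.
Every symbol is nullable, so include ''.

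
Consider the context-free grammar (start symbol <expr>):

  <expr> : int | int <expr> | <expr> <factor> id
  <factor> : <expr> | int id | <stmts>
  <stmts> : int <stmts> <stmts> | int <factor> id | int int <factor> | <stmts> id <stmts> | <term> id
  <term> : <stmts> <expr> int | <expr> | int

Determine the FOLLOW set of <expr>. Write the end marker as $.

<expr> is the start symbol, so $ ∈ FOLLOW(<expr>).
In <expr> : int <expr>: <expr> is at the end, add FOLLOW(<expr>) = { $, id, int }.
In <expr> : <expr> <factor> id: add FIRST(<factor> id) = { int }.
In <factor> : <expr>: <expr> is at the end, add FOLLOW(<factor>) = { id, int }.
In <term> : <stmts> <expr> int: add FIRST(int) = { int }.
In <term> : <expr>: <expr> is at the end, add FOLLOW(<term>) = { id }.
Union: FOLLOW(<expr>) = { $, id, int }.

{ $, id, int }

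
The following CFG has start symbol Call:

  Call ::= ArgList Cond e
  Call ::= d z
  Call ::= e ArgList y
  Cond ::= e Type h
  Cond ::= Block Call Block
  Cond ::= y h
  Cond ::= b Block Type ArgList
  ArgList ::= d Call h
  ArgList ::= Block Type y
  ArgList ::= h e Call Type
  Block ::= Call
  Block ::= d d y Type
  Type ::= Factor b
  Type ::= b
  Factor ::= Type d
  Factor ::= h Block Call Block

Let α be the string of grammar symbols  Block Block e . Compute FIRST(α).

{ d, e, h }

Add FIRST(Block) = { d, e, h }; Block is not nullable, stop.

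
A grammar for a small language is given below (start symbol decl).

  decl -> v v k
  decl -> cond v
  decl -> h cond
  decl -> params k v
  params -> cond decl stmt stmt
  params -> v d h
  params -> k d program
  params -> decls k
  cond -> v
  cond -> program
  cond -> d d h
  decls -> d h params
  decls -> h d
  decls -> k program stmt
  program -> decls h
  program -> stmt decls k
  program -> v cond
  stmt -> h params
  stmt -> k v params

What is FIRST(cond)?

{ d, h, k, v }

cond -> v contributes {v}.
From cond -> program: add FIRST(program) = { d, h, k, v }.
cond -> d d h contributes {d}.
Union: FIRST(cond) = { d, h, k, v }.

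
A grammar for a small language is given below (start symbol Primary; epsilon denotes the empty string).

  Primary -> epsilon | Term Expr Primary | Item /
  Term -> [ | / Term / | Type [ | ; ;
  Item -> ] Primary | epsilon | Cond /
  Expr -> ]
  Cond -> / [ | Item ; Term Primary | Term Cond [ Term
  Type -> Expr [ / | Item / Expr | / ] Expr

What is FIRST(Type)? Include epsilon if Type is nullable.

{ /, ;, [, ] }

From Type -> Expr [ /: add FIRST(Expr) = { ] }.
From Type -> Item / Expr: Item nullable, take FIRST(Item) ∪ {/} = { /, ;, [, ] }.
Type -> / ] Expr contributes {/}.
Union: FIRST(Type) = { /, ;, [, ] }.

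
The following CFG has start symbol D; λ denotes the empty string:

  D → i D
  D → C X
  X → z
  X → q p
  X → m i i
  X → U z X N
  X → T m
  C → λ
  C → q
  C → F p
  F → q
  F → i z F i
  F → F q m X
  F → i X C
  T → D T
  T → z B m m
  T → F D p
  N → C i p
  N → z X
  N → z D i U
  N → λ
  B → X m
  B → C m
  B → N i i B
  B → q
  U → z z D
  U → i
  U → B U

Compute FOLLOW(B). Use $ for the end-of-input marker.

{ i, m, q, z }

In T → z B m m: add FIRST(m m) = { m }.
In B → N i i B: B is at the end, add FOLLOW(B) = { i, m, q, z }.
In U → B U: add FIRST(U) = { i, m, q, z }.
Union: FOLLOW(B) = { i, m, q, z }.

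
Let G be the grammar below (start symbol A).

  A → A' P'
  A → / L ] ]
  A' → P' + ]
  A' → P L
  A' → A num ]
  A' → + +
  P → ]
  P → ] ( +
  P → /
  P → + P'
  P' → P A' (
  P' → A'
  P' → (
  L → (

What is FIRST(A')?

From A' → P' + ]: add FIRST(P') = { (, +, /, ] }.
From A' → P L: add FIRST(P) = { +, /, ] }.
From A' → A num ]: add FIRST(A) = { (, +, /, ] }.
A' → + + contributes {+}.
Union: FIRST(A') = { (, +, /, ] }.

{ (, +, /, ] }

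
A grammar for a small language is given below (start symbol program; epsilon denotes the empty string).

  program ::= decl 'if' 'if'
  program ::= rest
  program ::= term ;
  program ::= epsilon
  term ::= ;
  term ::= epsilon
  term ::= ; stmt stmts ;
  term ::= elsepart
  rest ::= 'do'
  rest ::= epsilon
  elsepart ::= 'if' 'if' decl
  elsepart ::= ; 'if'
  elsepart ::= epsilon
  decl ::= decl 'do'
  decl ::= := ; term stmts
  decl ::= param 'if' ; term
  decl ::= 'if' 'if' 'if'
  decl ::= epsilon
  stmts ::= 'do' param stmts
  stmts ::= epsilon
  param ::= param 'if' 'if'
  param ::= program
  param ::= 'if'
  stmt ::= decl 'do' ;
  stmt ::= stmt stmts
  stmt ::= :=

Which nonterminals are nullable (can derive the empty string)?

{ decl, elsepart, param, program, rest, stmts, term }

Directly nullable (have an epsilon-production): program, term, rest, elsepart, decl, stmts.
param ::= program with every symbol nullable, so param is nullable.
No other nonterminal has a production whose RHS symbols are all nullable.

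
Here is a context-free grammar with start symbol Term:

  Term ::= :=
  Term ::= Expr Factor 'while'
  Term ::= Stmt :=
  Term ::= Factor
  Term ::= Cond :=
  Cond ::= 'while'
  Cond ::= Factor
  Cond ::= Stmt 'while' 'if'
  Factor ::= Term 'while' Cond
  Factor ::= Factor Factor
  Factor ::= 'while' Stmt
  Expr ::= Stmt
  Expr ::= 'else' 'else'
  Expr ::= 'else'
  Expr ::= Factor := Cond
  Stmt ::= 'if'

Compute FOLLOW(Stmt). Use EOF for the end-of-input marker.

In Term ::= Stmt :=: add FIRST(:=) = { := }.
In Cond ::= Stmt 'while' 'if': add FIRST('while' 'if') = { 'while' }.
In Factor ::= 'while' Stmt: Stmt is at the end, add FOLLOW(Factor) = { EOF, 'else', 'if', 'while', := }.
In Expr ::= Stmt: Stmt is at the end, add FOLLOW(Expr) = { 'else', 'if', 'while', := }.
Union: FOLLOW(Stmt) = { EOF, 'else', 'if', 'while', := }.

{ EOF, 'else', 'if', 'while', := }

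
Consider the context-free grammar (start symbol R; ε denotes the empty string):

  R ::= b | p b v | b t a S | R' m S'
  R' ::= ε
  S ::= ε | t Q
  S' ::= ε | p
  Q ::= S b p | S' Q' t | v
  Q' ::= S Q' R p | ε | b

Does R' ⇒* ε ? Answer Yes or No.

Yes

R' has an ε-production, so R' ⇒ ε.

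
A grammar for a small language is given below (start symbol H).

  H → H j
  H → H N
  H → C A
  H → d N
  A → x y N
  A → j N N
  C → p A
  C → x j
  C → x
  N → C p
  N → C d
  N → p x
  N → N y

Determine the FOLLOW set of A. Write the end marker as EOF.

{ EOF, d, j, p, x }

In H → C A: A is at the end, add FOLLOW(H) = { EOF, j, p, x }.
In C → p A: A is at the end, add FOLLOW(C) = { d, j, p, x }.
Union: FOLLOW(A) = { EOF, d, j, p, x }.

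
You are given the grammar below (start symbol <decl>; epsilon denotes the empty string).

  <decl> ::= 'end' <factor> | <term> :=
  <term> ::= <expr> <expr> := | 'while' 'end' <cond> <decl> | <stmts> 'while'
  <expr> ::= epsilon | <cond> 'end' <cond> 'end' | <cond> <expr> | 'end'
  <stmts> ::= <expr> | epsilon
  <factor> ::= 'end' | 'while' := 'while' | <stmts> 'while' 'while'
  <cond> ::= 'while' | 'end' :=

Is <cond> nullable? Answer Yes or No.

No

Nullable nonterminals: <expr>, <stmts>.
No production of <cond> has an RHS whose symbols are all nullable, so <cond> is not nullable.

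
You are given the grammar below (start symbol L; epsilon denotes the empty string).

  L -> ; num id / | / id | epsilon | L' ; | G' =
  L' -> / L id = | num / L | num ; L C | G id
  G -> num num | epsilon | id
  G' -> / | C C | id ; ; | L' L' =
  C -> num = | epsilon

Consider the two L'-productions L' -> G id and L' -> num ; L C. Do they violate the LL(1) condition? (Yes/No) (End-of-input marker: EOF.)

Yes

FIRST(G id) = { id, num } and FIRST(num ; L C) = { num }.
Both contain num, so the two alternatives are not disjoint — LL(1) conflict.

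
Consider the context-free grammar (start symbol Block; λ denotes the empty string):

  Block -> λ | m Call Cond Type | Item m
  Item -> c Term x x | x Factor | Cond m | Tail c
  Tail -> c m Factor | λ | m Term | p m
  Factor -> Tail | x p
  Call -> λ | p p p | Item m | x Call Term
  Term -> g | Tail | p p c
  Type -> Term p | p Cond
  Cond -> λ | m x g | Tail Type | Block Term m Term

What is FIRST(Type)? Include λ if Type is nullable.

From Type -> Term p: Term nullable, take FIRST(Term) ∪ {p} = { c, g, m, p }.
Type -> p Cond contributes {p}.
Union: FIRST(Type) = { c, g, m, p }.

{ c, g, m, p }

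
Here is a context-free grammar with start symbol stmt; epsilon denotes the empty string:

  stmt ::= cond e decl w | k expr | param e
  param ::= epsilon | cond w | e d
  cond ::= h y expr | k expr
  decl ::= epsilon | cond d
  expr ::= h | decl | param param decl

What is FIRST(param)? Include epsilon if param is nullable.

{ e, h, k, epsilon }

param ::= epsilon contributes epsilon.
From param ::= cond w: add FIRST(cond) = { h, k }.
param ::= e d contributes {e}.
Union: FIRST(param) = { e, h, k, epsilon }.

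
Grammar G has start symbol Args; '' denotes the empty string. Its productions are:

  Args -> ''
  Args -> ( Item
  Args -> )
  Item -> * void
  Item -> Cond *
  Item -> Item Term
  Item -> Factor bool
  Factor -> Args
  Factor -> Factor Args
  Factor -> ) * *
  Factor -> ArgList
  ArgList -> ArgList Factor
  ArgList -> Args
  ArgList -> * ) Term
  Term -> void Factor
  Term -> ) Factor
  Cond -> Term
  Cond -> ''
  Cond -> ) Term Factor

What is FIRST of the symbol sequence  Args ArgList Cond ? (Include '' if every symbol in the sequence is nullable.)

Add FIRST(Args)\{''} = { (, ) }; Args is nullable, continue.
Add FIRST(ArgList)\{''} = { (, ), * }; ArgList is nullable, continue.
Add FIRST(Cond)\{''} = { ), void }; Cond is nullable, continue.
Every symbol is nullable, so include ''.

{ (, ), *, void, '' }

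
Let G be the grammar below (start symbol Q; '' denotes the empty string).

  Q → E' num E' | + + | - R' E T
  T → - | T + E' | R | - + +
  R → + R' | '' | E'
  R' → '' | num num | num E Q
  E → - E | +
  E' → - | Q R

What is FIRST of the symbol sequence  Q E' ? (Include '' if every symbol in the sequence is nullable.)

Add FIRST(Q) = { +, - }; Q is not nullable, stop.

{ +, - }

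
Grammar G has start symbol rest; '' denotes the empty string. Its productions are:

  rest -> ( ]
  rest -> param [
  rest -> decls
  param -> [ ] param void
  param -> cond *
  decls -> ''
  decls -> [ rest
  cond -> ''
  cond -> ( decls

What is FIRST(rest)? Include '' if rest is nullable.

rest -> ( ] contributes {(}.
From rest -> param [: add FIRST(param) = { (, *, [ }.
From rest -> decls: add FIRST(decls) = { [, '' } (including '' since decls is nullable).
Union: FIRST(rest) = { (, *, [, '' }.

{ (, *, [, '' }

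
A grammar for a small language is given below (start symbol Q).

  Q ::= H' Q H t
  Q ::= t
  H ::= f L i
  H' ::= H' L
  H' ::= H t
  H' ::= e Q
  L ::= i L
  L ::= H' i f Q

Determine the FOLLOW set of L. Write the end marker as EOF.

{ e, f, i, t }

In H ::= f L i: add FIRST(i) = { i }.
In H' ::= H' L: L is at the end, add FOLLOW(H') = { e, f, i, t }.
In L ::= i L: L is at the end, add FOLLOW(L) = { e, f, i, t }.
Union: FOLLOW(L) = { e, f, i, t }.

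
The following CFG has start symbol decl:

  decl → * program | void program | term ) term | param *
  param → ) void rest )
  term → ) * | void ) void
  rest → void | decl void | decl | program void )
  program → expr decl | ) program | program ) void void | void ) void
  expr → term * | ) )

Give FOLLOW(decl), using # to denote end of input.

{ #, ), void }

decl is the start symbol, so # ∈ FOLLOW(decl).
In rest → decl void: add FIRST(void) = { void }.
In rest → decl: decl is at the end, add FOLLOW(rest) = { ) }.
In program → expr decl: decl is at the end, add FOLLOW(program) = { #, ), void }.
Union: FOLLOW(decl) = { #, ), void }.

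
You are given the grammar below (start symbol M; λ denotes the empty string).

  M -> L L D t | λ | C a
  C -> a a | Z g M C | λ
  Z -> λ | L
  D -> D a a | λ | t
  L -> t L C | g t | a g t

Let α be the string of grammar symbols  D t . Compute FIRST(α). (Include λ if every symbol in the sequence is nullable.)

{ a, t }

Add FIRST(D)\{λ} = { a, t }; D is nullable, continue.
t is a terminal; add {t} and stop.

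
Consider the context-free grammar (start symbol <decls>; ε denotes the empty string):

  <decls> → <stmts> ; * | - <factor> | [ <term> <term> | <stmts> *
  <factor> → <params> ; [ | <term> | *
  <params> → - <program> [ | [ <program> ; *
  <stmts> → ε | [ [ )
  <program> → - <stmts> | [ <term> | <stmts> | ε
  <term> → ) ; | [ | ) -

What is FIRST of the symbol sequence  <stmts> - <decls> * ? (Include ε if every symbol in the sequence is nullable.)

{ -, [ }

Add FIRST(<stmts>)\{ε} = { [ }; <stmts> is nullable, continue.
- is a terminal; add {-} and stop.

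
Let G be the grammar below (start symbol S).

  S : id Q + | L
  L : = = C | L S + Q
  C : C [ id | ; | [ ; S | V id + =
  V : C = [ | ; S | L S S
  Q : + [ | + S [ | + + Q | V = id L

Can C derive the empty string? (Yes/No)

No

No nonterminal in this grammar is nullable.
No production of C has an RHS whose symbols are all nullable, so C is not nullable.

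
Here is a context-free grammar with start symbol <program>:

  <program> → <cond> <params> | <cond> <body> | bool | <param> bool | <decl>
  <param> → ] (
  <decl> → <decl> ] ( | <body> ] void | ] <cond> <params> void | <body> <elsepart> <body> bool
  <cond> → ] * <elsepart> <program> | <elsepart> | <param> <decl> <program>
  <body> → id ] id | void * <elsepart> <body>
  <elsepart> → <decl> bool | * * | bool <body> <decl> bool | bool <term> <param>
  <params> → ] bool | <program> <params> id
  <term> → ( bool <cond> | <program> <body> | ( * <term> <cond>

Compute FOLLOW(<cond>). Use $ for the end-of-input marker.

In <program> → <cond> <params>: add FIRST(<params>) = { *, ], bool, id, void }.
In <program> → <cond> <body>: add FIRST(<body>) = { id, void }.
In <decl> → ] <cond> <params> void: add FIRST(<params> void) = { *, ], bool, id, void }.
In <term> → ( bool <cond>: <cond> is at the end, add FOLLOW(<term>) = { *, ], bool, id, void }.
In <term> → ( * <term> <cond>: <cond> is at the end, add FOLLOW(<term>) = { *, ], bool, id, void }.
Union: FOLLOW(<cond>) = { *, ], bool, id, void }.

{ *, ], bool, id, void }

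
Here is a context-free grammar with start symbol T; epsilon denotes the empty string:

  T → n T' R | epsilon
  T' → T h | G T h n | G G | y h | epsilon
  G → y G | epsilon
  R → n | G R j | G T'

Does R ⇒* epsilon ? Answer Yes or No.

R → G T' and each of G, T' is nullable, so R ⇒* epsilon.

Yes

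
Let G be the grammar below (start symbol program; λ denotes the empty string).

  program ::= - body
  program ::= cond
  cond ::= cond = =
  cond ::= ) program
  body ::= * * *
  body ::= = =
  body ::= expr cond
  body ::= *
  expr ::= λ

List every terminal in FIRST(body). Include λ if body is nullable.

body ::= * * * contributes {*}.
body ::= = = contributes {=}.
From body ::= expr cond: expr nullable, take FIRST(expr) ∪ FIRST(cond) = { ) }.
body ::= * contributes {*}.
Union: FIRST(body) = { ), *, = }.

{ ), *, = }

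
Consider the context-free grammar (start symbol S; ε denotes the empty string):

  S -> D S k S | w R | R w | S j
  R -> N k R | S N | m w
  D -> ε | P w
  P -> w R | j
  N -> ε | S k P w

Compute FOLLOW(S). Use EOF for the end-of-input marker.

S is the start symbol, so EOF ∈ FOLLOW(S).
In S -> D S k S: add FIRST(k S) = { k }.
In S -> D S k S: S is at the end, add FOLLOW(S) = { EOF, j, k, m, w }.
In S -> S j: add FIRST(j) = { j }.
In R -> S N: add FIRST(N)\{ε} = { j, k, m, w }.
  Since N is nullable, also add FOLLOW(R) = { EOF, j, k, m, w }.
In N -> S k P w: add FIRST(k P w) = { k }.
Union: FOLLOW(S) = { EOF, j, k, m, w }.

{ EOF, j, k, m, w }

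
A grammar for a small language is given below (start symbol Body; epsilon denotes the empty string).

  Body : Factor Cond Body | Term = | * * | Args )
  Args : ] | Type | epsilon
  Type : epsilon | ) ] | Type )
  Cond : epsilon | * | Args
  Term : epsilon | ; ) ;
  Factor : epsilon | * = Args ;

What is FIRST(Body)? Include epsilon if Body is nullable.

{ ), *, ;, =, ] }

From Body : Factor Cond Body: Factor, Cond nullable, take FIRST(Factor) ∪ FIRST(Cond) ∪ FIRST(Body) = { ), *, ;, =, ] }.
From Body : Term =: Term nullable, take FIRST(Term) ∪ {=} = { ;, = }.
Body : * * contributes {*}.
From Body : Args ): Args nullable, take FIRST(Args) ∪ {)} = { ), ] }.
Union: FIRST(Body) = { ), *, ;, =, ] }.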